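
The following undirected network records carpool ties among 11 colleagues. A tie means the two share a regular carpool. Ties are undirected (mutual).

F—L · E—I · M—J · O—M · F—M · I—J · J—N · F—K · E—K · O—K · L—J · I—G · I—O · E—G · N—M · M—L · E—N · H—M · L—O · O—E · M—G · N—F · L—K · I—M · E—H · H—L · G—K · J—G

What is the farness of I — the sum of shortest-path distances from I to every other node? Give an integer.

15

Distances from I: E:1, F:2, G:1, H:2, J:1, K:2, L:2, M:1, N:2, O:1.
Sum = 1 + 2 + 1 + 2 + 1 + 2 + 2 + 1 + 2 + 1 = 15.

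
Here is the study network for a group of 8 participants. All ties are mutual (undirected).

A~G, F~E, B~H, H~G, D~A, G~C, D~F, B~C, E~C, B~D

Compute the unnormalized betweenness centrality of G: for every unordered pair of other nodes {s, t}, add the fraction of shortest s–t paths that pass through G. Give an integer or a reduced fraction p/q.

7/2

Pairs whose geodesics pass through G — A–H: 1; A–C: 1; A–E: 1/2; H–C: 1/2; H–E: 1/2.
All other pairs contribute 0.
Summing the contributions gives betweenness(G) = 7/2.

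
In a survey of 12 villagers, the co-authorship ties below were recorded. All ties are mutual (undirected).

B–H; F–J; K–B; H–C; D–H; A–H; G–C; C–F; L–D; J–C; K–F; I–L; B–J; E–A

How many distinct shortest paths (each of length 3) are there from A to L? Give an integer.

1

The shortest distance is 3, and the only length-3 path is A–H–D–L. So there is exactly 1 shortest path.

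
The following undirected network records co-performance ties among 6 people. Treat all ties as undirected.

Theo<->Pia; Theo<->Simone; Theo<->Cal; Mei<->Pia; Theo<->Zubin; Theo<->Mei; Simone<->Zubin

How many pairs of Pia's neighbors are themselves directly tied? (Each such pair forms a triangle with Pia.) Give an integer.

Pia's neighbors: Mei and Theo.
Neighbor pairs that are themselves tied: Pia–Mei–Theo. Each forms one triangle with Pia, for 1 in total.

1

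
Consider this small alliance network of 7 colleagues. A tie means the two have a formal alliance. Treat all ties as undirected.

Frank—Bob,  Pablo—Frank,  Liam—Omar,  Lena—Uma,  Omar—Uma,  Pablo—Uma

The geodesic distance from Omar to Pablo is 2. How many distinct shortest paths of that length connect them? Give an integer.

The shortest distance is 2, and the only length-2 path is Omar–Uma–Pablo. So there is exactly 1 shortest path.

1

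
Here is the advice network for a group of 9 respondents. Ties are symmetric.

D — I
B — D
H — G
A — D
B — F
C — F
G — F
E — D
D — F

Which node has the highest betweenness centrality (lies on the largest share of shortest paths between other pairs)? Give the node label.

Unnormalized betweenness of each node: A:0, B:0, C:0, D:18, E:0, F:17, G:7, H:0, I:0.
D has the largest value, 18, making it the main broker — the node through which the most shortest paths run.

D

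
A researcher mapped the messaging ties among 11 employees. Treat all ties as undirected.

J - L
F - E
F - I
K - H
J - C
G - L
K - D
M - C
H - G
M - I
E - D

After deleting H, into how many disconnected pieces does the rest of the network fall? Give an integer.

1

H's neighbors (G and K) remain reachable from one another through other ties, so the rest of the network stays in one piece.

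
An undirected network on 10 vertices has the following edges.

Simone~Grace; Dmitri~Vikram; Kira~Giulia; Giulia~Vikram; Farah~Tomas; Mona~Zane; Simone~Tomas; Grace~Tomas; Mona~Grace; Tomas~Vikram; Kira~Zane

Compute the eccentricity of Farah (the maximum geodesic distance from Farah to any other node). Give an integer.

4

Distances from Farah: Dmitri:3, Giulia:3, Grace:2, Kira:4, Mona:3, Simone:2, Tomas:1, Vikram:2, Zane:4.
The largest is 4 (to Kira and Zane), so the eccentricity of Farah is 4.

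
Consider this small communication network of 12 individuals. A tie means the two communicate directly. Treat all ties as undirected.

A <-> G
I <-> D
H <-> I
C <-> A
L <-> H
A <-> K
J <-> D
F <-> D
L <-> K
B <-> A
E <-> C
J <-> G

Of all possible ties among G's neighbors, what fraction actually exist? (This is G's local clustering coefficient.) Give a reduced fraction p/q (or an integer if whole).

G's neighbors: A and J (k = 2).
Possible neighbor pairs: C(2,2) = 1. Edges among them: none → e = 0.
Clustering(G) = 0/1.

0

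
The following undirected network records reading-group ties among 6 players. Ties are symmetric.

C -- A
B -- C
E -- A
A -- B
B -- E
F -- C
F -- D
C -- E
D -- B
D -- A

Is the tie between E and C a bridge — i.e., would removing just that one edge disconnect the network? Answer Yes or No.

Even without that edge, E still reaches C via E – B – C, so the network stays connected. Not a bridge.

No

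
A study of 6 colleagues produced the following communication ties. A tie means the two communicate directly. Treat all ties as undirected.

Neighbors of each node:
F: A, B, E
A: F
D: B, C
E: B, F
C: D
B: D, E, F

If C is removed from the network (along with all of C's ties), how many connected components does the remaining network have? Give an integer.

C's neighbors (D) remain reachable from one another through other ties, so the rest of the network stays in one piece.

1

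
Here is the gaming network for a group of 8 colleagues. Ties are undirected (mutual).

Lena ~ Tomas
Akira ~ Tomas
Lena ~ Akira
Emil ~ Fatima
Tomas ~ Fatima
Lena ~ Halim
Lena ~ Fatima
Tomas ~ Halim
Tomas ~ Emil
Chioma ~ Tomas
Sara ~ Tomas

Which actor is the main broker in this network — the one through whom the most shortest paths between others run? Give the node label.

Unnormalized betweenness of each node: Akira:0, Chioma:0, Emil:0, Fatima:1/2, Halim:0, Lena:3/2, Sara:0, Tomas:15.
Tomas has the largest value, 15, making it the main broker — the node through which the most shortest paths run.

Tomas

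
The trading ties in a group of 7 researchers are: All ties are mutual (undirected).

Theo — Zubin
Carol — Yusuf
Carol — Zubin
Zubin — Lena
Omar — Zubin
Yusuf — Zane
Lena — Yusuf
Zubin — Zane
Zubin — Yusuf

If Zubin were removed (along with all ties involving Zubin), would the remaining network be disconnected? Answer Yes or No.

Yes

Removing Zubin leaves {Omar} with no path to {Carol, Lena, Yusuf, and Zane}, so the network splits into 3 components. Zubin is a cut vertex.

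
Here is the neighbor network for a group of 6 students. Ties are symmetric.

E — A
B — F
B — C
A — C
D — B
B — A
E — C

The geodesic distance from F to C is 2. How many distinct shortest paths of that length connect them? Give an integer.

1

The shortest distance is 2, and the only length-2 path is F–B–C. So there is exactly 1 shortest path.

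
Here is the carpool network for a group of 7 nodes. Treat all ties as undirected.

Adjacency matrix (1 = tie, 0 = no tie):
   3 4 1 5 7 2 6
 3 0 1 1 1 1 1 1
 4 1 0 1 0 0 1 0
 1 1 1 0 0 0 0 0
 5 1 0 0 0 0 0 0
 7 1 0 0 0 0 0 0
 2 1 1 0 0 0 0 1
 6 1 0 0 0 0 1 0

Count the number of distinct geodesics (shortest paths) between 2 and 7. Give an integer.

1

The shortest distance is 2, and the only length-2 path is 2–3–7. So there is exactly 1 shortest path.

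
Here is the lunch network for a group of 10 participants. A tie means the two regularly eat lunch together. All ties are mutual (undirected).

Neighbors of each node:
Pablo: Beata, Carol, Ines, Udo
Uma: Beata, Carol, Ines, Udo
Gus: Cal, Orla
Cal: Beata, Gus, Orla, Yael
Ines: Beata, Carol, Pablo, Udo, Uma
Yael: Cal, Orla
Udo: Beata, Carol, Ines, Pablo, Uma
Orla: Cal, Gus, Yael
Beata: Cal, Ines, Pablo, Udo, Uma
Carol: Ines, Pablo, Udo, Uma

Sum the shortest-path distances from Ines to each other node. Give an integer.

16

Distances from Ines: Beata:1, Cal:2, Carol:1, Gus:3, Orla:3, Pablo:1, Udo:1, Uma:1, Yael:3.
Sum = 1 + 2 + 1 + 3 + 3 + 1 + 1 + 1 + 3 = 16.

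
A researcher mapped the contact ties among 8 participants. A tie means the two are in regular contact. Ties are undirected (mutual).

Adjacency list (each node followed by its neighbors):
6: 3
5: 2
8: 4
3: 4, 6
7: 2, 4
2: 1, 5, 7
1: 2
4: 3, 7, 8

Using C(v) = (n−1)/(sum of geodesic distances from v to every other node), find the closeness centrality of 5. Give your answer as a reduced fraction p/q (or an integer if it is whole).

Distances from 5: 1:2, 2:1, 3:4, 4:3, 6:5, 7:2, 8:4. Sum = 21.
n = 8, so closeness = 7/21 = 1/3.

1/3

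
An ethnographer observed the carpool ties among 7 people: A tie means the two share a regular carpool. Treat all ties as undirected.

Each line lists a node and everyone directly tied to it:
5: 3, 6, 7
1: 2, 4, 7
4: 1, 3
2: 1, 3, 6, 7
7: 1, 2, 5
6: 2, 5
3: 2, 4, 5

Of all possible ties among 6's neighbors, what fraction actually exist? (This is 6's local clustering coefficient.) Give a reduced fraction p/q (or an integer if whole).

6's neighbors: 2 and 5 (k = 2).
Possible neighbor pairs: C(2,2) = 1. Edges among them: none → e = 0.
Clustering(6) = 0/1.

0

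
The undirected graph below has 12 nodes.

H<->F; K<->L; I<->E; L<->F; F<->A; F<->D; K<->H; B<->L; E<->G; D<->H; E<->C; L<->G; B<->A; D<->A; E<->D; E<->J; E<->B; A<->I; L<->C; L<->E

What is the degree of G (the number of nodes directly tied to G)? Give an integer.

G is directly tied to E and L. That is 2 neighbors, so the degree of G is 2.

2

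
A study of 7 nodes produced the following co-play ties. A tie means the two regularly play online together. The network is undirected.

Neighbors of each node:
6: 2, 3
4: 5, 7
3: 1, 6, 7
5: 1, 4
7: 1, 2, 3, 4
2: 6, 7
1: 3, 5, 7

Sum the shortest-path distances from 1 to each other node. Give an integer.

9

Distances from 1: 2:2, 3:1, 4:2, 5:1, 6:2, 7:1.
Sum = 2 + 1 + 2 + 1 + 2 + 1 = 9.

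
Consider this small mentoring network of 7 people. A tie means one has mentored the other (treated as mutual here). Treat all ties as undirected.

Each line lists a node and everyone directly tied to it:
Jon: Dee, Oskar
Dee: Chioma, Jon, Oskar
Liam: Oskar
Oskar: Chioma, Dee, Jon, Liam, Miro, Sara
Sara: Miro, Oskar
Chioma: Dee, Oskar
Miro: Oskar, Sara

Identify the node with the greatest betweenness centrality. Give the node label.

Unnormalized betweenness of each node: Chioma:0, Dee:1/2, Jon:0, Liam:0, Miro:0, Oskar:23/2, Sara:0.
Oskar has the largest value, 23/2, making it the main broker — the node through which the most shortest paths run.

Oskar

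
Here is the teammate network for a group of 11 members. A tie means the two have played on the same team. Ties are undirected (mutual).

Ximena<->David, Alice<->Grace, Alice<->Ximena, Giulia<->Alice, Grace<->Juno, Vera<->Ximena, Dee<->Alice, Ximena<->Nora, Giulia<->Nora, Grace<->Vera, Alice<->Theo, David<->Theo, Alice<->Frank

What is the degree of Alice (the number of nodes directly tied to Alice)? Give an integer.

Alice is directly tied to Dee, Frank, Giulia, Grace, Theo, and Ximena. That is 6 neighbors, so the degree of Alice is 6.

6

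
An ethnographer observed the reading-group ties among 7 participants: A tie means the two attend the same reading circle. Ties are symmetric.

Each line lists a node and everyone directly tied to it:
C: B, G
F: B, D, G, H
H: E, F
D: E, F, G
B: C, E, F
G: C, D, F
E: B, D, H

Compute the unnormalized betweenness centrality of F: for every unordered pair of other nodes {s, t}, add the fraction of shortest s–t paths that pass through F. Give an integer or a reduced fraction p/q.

11/3

Pairs whose geodesics pass through F — H–B: 1/2; H–C: 2/3; H–G: 1; H–D: 1/2; B–G: 1/2; B–D: 1/2.
All other pairs contribute 0.
Summing the contributions gives betweenness(F) = 11/3.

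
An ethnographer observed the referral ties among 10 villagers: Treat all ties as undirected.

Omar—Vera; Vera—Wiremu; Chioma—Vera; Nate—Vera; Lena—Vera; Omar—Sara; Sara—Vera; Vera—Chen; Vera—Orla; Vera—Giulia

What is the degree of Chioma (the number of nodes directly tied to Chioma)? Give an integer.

Chioma is directly tied to Vera. That is 1 neighbor, so the degree of Chioma is 1.

1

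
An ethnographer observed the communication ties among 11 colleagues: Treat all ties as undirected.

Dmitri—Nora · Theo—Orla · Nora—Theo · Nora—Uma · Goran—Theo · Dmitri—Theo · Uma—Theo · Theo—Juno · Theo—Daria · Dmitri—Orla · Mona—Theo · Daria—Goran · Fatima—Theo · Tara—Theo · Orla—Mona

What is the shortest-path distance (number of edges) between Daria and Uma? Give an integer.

One shortest route is Daria – Theo – Uma, which uses 2 edges, and Daria and Uma are not directly tied, so nothing shorter exists. So d(Daria,Uma) = 2.

2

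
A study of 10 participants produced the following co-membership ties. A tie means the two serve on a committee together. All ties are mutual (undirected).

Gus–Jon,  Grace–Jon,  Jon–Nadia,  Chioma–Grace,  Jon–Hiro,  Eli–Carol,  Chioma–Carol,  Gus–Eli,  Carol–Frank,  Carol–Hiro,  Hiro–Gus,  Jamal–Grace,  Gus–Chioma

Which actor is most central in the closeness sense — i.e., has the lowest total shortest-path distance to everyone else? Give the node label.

Jon

Farness (sum of distances to all others) for each node — Carol:16, Chioma:16, Eli:20, Frank:24, Grace:17, Gus:16, Hiro:16, Jamal:25, Jon:15, Nadia:23.
The smallest farness is 15, for Jon, so Jon has the highest closeness.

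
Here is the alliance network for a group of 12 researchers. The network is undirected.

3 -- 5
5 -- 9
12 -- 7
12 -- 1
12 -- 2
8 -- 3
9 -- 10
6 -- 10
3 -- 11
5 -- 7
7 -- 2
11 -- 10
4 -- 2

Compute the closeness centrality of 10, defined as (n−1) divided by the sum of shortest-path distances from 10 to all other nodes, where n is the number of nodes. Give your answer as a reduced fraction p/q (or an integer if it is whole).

Distances from 10: 1:5, 2:4, 3:2, 4:5, 5:2, 6:1, 7:3, 8:3, 9:1, 11:1, 12:4. Sum = 31.
n = 12, so closeness = 11/31.

11/31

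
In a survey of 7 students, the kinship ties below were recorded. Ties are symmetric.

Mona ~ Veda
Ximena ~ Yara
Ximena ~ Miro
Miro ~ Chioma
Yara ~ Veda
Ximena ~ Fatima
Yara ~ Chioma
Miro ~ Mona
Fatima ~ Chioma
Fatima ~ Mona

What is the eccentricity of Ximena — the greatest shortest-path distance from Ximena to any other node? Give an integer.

2

Distances from Ximena: Chioma:2, Fatima:1, Miro:1, Mona:2, Veda:2, Yara:1.
The largest is 2 (to Veda, Chioma, and Mona), so the eccentricity of Ximena is 2.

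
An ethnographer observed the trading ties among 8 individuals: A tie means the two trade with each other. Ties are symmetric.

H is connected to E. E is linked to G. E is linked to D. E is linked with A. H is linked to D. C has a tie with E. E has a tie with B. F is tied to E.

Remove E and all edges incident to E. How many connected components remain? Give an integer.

6

Without E, the remaining ties split the others into: {A}; {D, H}; {F}; {G}; {C}; {B}.
That's 6 separate components.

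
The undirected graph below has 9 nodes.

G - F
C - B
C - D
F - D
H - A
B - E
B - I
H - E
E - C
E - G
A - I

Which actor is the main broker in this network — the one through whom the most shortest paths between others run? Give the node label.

E

Unnormalized betweenness of each node: A:1, B:6, C:6, D:2, E:12, F:1, G:4, H:4, I:2.
E has the largest value, 12, making it the main broker — the node through which the most shortest paths run.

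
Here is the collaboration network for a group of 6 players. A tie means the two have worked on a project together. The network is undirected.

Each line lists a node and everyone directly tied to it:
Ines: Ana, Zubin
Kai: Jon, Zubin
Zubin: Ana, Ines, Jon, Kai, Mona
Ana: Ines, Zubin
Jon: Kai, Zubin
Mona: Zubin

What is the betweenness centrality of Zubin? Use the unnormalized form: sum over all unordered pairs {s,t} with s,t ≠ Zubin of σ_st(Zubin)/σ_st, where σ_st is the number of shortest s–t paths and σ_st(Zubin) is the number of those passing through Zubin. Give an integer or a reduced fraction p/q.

Pairs whose geodesics pass through Zubin — Ana–Jon: 1; Ana–Mona: 1; Ana–Kai: 1; Ines–Jon: 1; Ines–Mona: 1; Ines–Kai: 1; Jon–Mona: 1; Mona–Kai: 1.
All other pairs contribute 0.
Summing the contributions gives betweenness(Zubin) = 8.

8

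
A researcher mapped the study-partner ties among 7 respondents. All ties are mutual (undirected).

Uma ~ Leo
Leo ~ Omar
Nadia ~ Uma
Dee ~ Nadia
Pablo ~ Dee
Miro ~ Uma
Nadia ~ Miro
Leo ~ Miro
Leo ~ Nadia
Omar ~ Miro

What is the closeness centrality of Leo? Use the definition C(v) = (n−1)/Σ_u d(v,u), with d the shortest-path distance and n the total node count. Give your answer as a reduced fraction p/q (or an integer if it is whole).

Distances from Leo: Dee:2, Miro:1, Nadia:1, Omar:1, Pablo:3, Uma:1. Sum = 9.
n = 7, so closeness = 6/9 = 2/3.

2/3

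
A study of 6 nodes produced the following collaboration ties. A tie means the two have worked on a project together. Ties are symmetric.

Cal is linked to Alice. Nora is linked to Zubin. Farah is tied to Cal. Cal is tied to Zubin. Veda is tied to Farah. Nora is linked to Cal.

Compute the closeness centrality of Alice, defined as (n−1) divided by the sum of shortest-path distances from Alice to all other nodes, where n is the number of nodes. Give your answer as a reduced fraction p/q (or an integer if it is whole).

1/2

Distances from Alice: Cal:1, Farah:2, Nora:2, Veda:3, Zubin:2. Sum = 10.
n = 6, so closeness = 5/10 = 1/2.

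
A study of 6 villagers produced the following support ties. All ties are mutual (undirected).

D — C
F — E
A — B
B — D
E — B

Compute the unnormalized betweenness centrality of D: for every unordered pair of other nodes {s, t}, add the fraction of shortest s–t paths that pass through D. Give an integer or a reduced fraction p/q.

Pairs whose geodesics pass through D — C–E: 1; C–B: 1; C–F: 1; C–A: 1.
All other pairs contribute 0.
Summing the contributions gives betweenness(D) = 4.

4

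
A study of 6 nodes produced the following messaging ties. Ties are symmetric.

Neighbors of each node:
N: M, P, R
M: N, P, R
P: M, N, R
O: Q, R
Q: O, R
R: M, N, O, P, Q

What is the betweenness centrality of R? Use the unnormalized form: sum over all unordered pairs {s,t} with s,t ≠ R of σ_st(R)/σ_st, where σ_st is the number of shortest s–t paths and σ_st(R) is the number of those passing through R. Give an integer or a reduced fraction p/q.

Pairs whose geodesics pass through R — Q–M: 1; Q–P: 1; Q–N: 1; O–M: 1; O–P: 1; O–N: 1.
All other pairs contribute 0.
Summing the contributions gives betweenness(R) = 6.

6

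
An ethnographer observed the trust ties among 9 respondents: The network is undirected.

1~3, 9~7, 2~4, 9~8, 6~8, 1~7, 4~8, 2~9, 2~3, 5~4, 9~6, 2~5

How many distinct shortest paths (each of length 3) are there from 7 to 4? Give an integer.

The shortest distance is 3. The length-3 paths are: 7–9–8–4; 7–9–2–4.
That gives 2 distinct shortest paths.

2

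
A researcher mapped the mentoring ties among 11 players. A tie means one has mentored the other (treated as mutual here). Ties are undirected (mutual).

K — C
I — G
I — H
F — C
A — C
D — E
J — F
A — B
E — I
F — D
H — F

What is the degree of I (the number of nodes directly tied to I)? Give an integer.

I is directly tied to E, G, and H. That is 3 neighbors, so the degree of I is 3.

3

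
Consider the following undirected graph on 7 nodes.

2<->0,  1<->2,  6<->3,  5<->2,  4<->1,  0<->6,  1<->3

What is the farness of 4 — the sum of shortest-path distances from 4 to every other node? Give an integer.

14

Distances from 4: 0:3, 1:1, 2:2, 3:2, 5:3, 6:3.
Sum = 3 + 1 + 2 + 2 + 3 + 3 = 14.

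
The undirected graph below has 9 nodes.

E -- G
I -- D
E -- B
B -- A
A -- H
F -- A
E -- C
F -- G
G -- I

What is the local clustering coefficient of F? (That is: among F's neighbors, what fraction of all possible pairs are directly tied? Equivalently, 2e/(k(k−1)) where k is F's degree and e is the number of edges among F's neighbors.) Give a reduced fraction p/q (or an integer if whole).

0

F's neighbors: A and G (k = 2).
Possible neighbor pairs: C(2,2) = 1. Edges among them: none → e = 0.
Clustering(F) = 0/1.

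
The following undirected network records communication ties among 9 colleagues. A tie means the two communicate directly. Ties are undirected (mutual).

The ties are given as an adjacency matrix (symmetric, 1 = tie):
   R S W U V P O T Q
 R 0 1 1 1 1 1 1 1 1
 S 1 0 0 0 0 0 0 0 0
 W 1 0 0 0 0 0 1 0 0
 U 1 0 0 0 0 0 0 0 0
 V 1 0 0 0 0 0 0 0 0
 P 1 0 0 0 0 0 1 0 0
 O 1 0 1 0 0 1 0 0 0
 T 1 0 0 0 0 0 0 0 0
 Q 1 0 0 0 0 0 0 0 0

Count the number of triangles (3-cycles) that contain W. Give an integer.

1

W's neighbors: O and R.
Neighbor pairs that are themselves tied: W–O–R. Each forms one triangle with W, for 1 in total.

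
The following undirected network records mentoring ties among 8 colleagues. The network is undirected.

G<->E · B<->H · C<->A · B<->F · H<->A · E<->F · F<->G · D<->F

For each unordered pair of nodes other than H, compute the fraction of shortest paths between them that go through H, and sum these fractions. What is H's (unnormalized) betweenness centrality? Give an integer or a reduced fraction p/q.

10

Pairs whose geodesics pass through H — A–E: 1; A–B: 1; A–F: 1; A–D: 1; A–G: 1; E–C: 1; B–C: 1; F–C: 1; D–C: 1; C–G: 1.
All other pairs contribute 0.
Summing the contributions gives betweenness(H) = 10.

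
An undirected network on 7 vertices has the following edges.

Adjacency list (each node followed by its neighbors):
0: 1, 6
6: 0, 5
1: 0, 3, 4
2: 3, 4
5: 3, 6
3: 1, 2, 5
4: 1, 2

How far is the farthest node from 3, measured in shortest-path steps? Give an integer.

2

Distances from 3: 0:2, 1:1, 2:1, 4:2, 5:1, 6:2.
The largest is 2 (to 6, 4, and 0), so the eccentricity of 3 is 2.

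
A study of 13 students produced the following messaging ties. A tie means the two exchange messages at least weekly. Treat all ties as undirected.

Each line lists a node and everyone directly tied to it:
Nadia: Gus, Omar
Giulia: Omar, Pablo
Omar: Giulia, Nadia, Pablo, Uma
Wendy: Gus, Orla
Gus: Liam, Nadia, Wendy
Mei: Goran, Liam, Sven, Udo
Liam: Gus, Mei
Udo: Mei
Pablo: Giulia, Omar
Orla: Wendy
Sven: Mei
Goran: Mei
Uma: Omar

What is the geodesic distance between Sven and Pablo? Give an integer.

6

One shortest route is Sven – Mei – Liam – Gus – Nadia – Omar – Pablo, which uses 6 edges, and at distance 5 from Sven we only reach {Omar, Orla}, which does not include Pablo. So d(Sven,Pablo) = 6.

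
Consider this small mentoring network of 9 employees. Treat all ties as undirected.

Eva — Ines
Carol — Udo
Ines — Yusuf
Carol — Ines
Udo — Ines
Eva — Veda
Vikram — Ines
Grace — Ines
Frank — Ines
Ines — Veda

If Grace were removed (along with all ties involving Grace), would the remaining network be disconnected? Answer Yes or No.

Even without Grace, every remaining node can still reach every other (the residual graph is connected), so Grace is not a cut vertex.

No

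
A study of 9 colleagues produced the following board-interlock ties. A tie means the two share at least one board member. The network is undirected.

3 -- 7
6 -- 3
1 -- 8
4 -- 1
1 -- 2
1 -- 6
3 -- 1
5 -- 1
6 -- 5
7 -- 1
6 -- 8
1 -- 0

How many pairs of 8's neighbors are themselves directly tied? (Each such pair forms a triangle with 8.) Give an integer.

8's neighbors: 1 and 6.
Neighbor pairs that are themselves tied: 8–1–6. Each forms one triangle with 8, for 1 in total.

1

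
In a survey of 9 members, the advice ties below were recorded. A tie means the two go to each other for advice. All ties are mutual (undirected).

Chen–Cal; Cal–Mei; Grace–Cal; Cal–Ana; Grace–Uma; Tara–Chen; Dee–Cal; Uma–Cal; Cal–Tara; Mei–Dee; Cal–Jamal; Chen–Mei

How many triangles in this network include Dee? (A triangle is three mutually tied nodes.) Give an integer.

Dee's neighbors: Cal and Mei.
Neighbor pairs that are themselves tied: Dee–Cal–Mei. Each forms one triangle with Dee, for 1 in total.

1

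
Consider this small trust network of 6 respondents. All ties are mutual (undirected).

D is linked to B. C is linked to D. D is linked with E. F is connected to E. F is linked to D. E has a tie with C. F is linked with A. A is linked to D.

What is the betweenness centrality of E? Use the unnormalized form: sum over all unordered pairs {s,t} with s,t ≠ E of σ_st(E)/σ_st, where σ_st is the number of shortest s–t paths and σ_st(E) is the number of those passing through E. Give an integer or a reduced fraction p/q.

1/2

Pairs whose geodesics pass through E — F–C: 1/2.
All other pairs contribute 0.
Summing the contributions gives betweenness(E) = 1/2.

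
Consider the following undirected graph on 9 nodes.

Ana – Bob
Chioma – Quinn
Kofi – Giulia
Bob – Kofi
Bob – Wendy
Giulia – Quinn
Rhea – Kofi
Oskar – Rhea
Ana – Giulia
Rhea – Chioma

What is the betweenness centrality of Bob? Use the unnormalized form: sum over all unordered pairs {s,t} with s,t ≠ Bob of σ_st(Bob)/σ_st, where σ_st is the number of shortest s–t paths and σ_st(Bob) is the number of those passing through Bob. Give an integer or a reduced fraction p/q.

Pairs whose geodesics pass through Bob — Oskar–Ana: 1/2; Oskar–Wendy: 1; Giulia–Wendy: 2/2; Chioma–Wendy: 1; Ana–Wendy: 1; Ana–Kofi: 1/2; Ana–Rhea: 1/2; Wendy–Quinn: 2/2; Wendy–Kofi: 1; Wendy–Rhea: 1.
All other pairs contribute 0.
Summing the contributions gives betweenness(Bob) = 17/2.

17/2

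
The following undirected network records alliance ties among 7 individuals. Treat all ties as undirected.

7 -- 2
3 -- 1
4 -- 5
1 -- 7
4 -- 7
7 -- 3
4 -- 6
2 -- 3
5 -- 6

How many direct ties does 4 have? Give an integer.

4 is directly tied to 5, 6, and 7. That is 3 neighbors, so the degree of 4 is 3.

3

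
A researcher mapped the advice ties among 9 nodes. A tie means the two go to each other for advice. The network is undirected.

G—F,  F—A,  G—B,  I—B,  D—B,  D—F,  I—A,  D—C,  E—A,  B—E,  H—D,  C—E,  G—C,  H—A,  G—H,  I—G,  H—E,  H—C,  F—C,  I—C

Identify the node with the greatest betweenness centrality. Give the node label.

Unnormalized betweenness of each node: A:7/4, B:7/4, C:19/6, D:4/3, E:4/3, F:4/3, G:2, H:2, I:4/3.
C has the largest value, 19/6, making it the main broker — the node through which the most shortest paths run.

C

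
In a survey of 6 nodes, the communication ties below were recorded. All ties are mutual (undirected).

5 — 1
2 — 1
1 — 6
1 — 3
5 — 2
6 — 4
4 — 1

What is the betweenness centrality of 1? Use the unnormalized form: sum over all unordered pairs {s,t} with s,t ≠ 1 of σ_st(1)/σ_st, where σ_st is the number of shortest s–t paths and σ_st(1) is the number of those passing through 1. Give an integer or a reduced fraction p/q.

8

Pairs whose geodesics pass through 1 — 6–2: 1; 6–3: 1; 6–5: 1; 2–4: 1; 2–3: 1; 4–3: 1; 4–5: 1; 3–5: 1.
All other pairs contribute 0.
Summing the contributions gives betweenness(1) = 8.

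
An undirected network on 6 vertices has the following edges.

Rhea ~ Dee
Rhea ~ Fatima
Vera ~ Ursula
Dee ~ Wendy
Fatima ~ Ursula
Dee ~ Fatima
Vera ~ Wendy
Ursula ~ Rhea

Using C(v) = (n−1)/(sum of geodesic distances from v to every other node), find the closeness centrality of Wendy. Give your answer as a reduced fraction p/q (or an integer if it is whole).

Distances from Wendy: Dee:1, Fatima:2, Rhea:2, Ursula:2, Vera:1. Sum = 8.
n = 6, so closeness = 5/8.

5/8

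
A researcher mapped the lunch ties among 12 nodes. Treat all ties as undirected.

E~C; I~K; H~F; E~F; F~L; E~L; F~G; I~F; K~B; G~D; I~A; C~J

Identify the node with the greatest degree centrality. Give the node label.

Degrees — A:1, B:1, C:2, D:1, E:3, F:5, G:2, H:1, I:3, J:1, K:2, L:2.
The maximum is 5, attained only by F.

F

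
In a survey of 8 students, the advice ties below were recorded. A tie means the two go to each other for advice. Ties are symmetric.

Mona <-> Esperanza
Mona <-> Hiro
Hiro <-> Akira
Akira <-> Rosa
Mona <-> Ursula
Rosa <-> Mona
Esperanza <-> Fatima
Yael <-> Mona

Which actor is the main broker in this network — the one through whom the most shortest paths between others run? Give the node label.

Unnormalized betweenness of each node: Akira:1/2, Esperanza:6, Fatima:0, Hiro:5/2, Mona:35/2, Rosa:5/2, Ursula:0, Yael:0.
Mona has the largest value, 35/2, making it the main broker — the node through which the most shortest paths run.

Mona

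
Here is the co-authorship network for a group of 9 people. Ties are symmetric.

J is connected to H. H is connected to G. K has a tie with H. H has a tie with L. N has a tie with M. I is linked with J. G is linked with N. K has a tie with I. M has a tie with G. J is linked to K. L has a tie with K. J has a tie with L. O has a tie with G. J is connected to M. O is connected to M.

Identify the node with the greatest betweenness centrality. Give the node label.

J

Unnormalized betweenness of each node: G:5, H:31/6, I:0, J:55/6, K:4/3, L:0, M:22/3, N:0, O:0.
J has the largest value, 55/6, making it the main broker — the node through which the most shortest paths run.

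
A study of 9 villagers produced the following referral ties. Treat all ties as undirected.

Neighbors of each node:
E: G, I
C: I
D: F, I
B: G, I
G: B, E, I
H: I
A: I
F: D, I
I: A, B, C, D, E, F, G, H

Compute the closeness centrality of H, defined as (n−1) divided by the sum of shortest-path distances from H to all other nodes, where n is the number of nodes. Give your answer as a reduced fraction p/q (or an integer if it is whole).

8/15

Distances from H: A:2, B:2, C:2, D:2, E:2, F:2, G:2, I:1. Sum = 15.
n = 9, so closeness = 8/15.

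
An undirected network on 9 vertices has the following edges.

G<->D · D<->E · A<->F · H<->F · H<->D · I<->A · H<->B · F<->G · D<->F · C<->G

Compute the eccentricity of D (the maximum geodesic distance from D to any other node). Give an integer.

Distances from D: A:2, B:2, C:2, E:1, F:1, G:1, H:1, I:3.
The largest is 3 (to I), so the eccentricity of D is 3.

3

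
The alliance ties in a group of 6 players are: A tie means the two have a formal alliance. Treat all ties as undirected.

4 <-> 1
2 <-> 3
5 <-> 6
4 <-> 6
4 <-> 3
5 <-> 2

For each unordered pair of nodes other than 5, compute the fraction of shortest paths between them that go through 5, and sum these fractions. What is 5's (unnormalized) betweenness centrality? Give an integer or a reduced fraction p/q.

Pairs whose geodesics pass through 5 — 6–2: 1.
All other pairs contribute 0.
Summing the contributions gives betweenness(5) = 1.

1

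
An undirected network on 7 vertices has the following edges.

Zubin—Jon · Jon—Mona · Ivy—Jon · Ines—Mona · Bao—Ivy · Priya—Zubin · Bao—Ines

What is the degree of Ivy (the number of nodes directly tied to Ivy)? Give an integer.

2

Ivy is directly tied to Bao and Jon. That is 2 neighbors, so the degree of Ivy is 2.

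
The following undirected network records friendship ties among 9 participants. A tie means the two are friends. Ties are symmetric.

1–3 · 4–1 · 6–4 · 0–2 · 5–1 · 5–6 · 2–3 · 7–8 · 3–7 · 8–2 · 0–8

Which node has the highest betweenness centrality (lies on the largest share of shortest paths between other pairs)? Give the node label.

3

Unnormalized betweenness of each node: 0:0, 1:31/2, 2:15/2, 3:33/2, 4:3, 5:3, 6:1/2, 7:5/2, 8:3/2.
3 has the largest value, 33/2, making it the main broker — the node through which the most shortest paths run.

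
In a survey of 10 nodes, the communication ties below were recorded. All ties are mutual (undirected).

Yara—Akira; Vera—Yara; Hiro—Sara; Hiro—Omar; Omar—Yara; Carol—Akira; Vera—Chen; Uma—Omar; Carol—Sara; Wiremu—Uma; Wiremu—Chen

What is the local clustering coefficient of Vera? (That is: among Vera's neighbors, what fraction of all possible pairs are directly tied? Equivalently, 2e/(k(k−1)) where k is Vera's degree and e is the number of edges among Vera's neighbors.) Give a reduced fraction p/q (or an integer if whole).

0

Vera's neighbors: Chen and Yara (k = 2).
Possible neighbor pairs: C(2,2) = 1. Edges among them: none → e = 0.
Clustering(Vera) = 0/1.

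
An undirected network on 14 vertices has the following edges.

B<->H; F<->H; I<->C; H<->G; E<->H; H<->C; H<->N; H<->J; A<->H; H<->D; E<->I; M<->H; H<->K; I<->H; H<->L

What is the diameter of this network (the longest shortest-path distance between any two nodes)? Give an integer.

2

Eccentricity of each node (its greatest distance to any other): A:2, B:2, C:2, D:2, E:2, F:2, G:2, H:1, I:2, J:2, K:2, L:2, M:2, N:2.
The maximum eccentricity is 2, realized for instance by the pair M–E via M – H – E. So the diameter is 2.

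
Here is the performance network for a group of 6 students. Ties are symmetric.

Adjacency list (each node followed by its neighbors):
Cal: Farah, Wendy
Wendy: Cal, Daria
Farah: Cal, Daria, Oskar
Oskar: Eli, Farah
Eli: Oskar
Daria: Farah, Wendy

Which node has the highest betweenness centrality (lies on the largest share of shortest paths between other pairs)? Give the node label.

Farah

Unnormalized betweenness of each node: Cal:3/2, Daria:3/2, Eli:0, Farah:13/2, Oskar:4, Wendy:1/2.
Farah has the largest value, 13/2, making it the main broker — the node through which the most shortest paths run.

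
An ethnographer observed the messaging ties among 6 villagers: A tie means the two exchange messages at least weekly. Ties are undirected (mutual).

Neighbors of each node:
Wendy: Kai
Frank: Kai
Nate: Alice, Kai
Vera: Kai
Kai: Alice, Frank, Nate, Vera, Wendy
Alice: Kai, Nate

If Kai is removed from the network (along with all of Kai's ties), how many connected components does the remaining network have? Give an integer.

4

Without Kai, the remaining ties split the others into: {Frank}; {Alice, Nate}; {Vera}; {Wendy}.
That's 4 separate components.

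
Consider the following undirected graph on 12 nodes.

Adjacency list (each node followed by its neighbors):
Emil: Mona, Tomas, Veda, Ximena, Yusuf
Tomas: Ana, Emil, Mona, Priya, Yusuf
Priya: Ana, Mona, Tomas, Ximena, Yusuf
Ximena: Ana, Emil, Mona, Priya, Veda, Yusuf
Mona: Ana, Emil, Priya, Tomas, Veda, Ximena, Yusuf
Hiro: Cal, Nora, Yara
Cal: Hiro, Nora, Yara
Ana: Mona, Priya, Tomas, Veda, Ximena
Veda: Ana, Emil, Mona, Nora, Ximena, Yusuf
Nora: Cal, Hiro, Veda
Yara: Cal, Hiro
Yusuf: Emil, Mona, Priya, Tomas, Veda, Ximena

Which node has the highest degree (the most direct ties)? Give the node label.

Degrees — Ana:5, Cal:3, Emil:5, Hiro:3, Mona:7, Nora:3, Priya:5, Tomas:5, Veda:6, Ximena:6, Yara:2, Yusuf:6.
The maximum is 7, attained only by Mona.

Mona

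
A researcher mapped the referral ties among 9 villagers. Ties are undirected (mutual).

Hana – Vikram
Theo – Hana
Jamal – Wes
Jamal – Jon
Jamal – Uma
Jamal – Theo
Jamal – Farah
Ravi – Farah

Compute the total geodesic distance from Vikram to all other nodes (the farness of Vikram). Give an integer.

Distances from Vikram: Farah:4, Hana:1, Jamal:3, Jon:4, Ravi:5, Theo:2, Uma:4, Wes:4.
Sum = 4 + 1 + 3 + 4 + 5 + 2 + 4 + 4 = 27.

27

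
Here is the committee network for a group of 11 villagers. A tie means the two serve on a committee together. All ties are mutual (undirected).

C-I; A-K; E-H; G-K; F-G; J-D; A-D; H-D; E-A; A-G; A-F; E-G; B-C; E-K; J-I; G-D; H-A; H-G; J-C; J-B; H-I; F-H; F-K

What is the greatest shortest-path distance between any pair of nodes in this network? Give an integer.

Eccentricity of each node (its greatest distance to any other): A:3, B:4, C:4, D:2, E:4, F:4, G:3, H:3, I:3, J:3, K:4.
The maximum eccentricity is 4, realized for instance by the pair B–E via B – J – I – H – E. So the diameter is 4.

4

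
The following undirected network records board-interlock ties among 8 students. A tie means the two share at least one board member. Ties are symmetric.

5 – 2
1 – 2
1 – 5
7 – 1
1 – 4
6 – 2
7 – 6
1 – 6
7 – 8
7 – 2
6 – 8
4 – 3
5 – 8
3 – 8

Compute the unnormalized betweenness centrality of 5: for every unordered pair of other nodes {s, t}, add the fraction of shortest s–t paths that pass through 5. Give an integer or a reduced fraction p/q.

11/12

Pairs whose geodesics pass through 5 — 3–2: 1/4; 8–1: 1/3; 8–2: 1/3.
All other pairs contribute 0.
Summing the contributions gives betweenness(5) = 11/12.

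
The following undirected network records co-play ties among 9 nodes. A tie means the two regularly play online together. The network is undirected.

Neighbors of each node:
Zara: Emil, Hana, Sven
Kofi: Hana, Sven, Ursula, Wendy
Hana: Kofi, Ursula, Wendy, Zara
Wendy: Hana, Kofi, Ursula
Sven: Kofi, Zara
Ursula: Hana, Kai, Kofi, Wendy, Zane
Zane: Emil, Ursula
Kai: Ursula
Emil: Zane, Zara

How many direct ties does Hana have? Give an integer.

4

Hana is directly tied to Kofi, Ursula, Wendy, and Zara. That is 4 neighbors, so the degree of Hana is 4.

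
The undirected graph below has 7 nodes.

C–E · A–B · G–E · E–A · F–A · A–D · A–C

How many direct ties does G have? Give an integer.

G is directly tied to E. That is 1 neighbor, so the degree of G is 1.

1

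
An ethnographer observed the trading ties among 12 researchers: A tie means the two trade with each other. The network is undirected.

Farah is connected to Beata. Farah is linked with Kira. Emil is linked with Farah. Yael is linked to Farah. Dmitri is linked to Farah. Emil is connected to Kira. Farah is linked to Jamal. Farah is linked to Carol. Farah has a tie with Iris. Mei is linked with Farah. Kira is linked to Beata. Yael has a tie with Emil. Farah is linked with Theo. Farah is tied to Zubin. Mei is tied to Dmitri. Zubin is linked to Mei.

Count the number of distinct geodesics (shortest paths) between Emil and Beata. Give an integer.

2

The shortest distance is 2. The length-2 paths are: Emil–Farah–Beata; Emil–Kira–Beata.
That gives 2 distinct shortest paths.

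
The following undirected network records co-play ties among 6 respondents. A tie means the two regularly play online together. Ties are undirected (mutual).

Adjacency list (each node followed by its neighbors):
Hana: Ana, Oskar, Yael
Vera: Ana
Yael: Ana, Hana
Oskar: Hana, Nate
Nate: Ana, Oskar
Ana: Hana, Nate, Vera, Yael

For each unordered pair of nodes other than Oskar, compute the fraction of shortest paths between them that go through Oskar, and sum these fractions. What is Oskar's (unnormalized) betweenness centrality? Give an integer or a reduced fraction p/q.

1/2

Pairs whose geodesics pass through Oskar — Hana–Nate: 1/2.
All other pairs contribute 0.
Summing the contributions gives betweenness(Oskar) = 1/2.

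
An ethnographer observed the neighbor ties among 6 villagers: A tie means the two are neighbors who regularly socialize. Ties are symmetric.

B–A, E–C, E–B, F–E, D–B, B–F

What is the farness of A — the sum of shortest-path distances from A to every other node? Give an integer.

Distances from A: B:1, C:3, D:2, E:2, F:2.
Sum = 1 + 3 + 2 + 2 + 2 = 10.

10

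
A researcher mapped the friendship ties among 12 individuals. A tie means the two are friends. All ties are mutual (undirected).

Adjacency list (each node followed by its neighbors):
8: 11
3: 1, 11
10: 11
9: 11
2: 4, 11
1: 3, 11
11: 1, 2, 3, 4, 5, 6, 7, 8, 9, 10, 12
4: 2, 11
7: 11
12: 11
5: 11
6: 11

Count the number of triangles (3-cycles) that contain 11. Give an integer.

2

11's neighbors: 1, 2, 3, 4, 5, 6, 7, 8, 9, 10, and 12.
Neighbor pairs that are themselves tied: 11–1–3; 11–2–4. Each forms one triangle with 11, for 2 in total.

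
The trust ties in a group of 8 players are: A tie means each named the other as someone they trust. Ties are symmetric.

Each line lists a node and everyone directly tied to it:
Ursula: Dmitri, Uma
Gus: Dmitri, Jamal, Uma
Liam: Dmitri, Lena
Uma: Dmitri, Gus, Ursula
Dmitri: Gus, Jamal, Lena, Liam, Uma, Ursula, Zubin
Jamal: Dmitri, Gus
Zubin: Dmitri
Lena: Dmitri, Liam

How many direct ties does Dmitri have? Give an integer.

Dmitri is directly tied to Gus, Jamal, Lena, Liam, Uma, Ursula, and Zubin. That is 7 neighbors, so the degree of Dmitri is 7.

7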